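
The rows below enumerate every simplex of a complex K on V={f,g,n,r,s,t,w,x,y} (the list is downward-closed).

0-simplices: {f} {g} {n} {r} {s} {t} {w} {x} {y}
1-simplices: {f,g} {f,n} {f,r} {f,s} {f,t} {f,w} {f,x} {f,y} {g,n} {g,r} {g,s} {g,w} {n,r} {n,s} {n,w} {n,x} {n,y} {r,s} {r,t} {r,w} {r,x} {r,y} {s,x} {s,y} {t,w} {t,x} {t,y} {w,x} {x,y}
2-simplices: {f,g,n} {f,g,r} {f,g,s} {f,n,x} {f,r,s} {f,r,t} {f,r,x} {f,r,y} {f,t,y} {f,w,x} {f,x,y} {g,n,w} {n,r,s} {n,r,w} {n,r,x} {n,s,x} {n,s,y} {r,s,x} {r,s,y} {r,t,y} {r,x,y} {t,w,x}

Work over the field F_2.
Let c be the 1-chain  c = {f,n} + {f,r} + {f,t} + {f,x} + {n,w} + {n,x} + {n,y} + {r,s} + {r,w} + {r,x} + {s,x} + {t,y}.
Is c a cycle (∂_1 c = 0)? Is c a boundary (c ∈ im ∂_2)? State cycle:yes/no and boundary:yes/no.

n_0=9 n_1=29 n_2=22  [Z2]
∂1: piv[fg,fn,fr,fs,ft,fw,fx,fy] rk=8  ker:gn,gr,gs,gw,nr,ns,nw,nx,ny,rs,rt,rw,rx,ry,sx,sy,tw,tx,ty,wx,xy
∂2: piv[fgn,fgr,fgs,fnx,frs,frt,frx,fry,fty,fwx,fxy,gnw,nrs,nrw,nrx,nsx,nsy,rsy,twx] rk=19  ker:rsx,rty,rxy
∂1c = 0
c vs im∂2: reduces to 0 ⇒ boundary

cycle:yes boundary:yes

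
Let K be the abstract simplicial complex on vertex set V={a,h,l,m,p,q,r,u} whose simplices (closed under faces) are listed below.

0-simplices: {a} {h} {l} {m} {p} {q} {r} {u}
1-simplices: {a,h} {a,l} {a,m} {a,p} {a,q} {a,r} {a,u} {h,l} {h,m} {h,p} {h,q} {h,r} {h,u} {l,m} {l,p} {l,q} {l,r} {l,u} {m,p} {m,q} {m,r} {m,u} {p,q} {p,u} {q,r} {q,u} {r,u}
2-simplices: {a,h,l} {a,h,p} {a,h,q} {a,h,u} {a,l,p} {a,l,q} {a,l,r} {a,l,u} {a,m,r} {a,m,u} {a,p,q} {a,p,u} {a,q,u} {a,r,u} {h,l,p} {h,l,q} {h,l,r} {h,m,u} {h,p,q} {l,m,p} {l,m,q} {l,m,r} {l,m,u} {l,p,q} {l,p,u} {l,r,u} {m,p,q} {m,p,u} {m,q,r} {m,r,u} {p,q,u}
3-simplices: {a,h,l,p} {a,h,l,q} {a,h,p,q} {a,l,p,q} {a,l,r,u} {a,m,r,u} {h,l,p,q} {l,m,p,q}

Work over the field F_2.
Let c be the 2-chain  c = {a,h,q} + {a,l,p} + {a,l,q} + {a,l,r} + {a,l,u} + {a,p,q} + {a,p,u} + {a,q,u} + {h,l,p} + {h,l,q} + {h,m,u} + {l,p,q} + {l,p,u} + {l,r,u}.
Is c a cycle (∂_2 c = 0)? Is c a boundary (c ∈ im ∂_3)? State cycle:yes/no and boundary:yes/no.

n_0=8 n_1=27 n_2=31 n_3=8  [Z2]
∂1: piv[ah,al,am,ap,aq,ar,au] rk=7  ker:hl,hm,hp,hq,hr,hu,lm,lp,lq,lr,lu,mp,mq,mr,mu,pq,pu,qr,qu,ru
∂2: piv[ahl,ahp,ahq,ahu,alp,alq,alr,alu,amr,amu,apq,apu,aqu,aru,hlr,hmu,lmp,lmq,lmr,mqr] rk=20  ker:hlp,hlq,hpq,lmu,lpq,lpu,lru,mpq,mpu,mru,pqu
∂3: piv[ahlp,ahlq,ahpq,alpq,alru,amru,lmpq] rk=7  ker:hlpq
∂2c = {a,h} + {a,p} + {a,r} + {a,u} + {h,m} + {h,p} + {h,u} + {l,q} + {l,u} + {m,u} + {q,u} + {r,u}

cycle:no boundary:no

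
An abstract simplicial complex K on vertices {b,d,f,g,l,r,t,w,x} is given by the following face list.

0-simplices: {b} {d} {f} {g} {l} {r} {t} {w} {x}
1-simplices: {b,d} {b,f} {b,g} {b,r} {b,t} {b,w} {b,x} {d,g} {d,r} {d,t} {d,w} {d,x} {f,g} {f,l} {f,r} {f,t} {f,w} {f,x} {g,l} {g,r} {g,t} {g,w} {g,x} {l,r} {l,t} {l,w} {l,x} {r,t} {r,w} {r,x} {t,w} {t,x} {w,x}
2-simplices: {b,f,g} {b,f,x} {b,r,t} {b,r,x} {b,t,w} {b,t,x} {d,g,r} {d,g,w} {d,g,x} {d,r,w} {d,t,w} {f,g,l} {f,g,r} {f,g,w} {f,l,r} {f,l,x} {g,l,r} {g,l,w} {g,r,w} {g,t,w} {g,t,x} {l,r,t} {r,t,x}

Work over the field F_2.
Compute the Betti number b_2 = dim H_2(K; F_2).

n_0=9 n_1=33 n_2=23  [Z2]
∂1: piv[bd,bf,bg,br,bt,bw,bx,fl] rk=8  ker:dg,dr,dt,dw,dx,fg,fr,ft,fw,fx,gl,gr,gt,gw,gx,lr,lt,lw,lx,rt,rw,rx,tw,tx,wx
∂2: piv[bfg,bfx,brt,brx,btw,btx,dgr,dgw,dgx,drw,dtw,fgl,fgr,fgw,flr,flx,glw,gtw,gtx,lrt] rk=20  ker:glr,grw,rtx
b_2=(23−20)−0=3

b_2=3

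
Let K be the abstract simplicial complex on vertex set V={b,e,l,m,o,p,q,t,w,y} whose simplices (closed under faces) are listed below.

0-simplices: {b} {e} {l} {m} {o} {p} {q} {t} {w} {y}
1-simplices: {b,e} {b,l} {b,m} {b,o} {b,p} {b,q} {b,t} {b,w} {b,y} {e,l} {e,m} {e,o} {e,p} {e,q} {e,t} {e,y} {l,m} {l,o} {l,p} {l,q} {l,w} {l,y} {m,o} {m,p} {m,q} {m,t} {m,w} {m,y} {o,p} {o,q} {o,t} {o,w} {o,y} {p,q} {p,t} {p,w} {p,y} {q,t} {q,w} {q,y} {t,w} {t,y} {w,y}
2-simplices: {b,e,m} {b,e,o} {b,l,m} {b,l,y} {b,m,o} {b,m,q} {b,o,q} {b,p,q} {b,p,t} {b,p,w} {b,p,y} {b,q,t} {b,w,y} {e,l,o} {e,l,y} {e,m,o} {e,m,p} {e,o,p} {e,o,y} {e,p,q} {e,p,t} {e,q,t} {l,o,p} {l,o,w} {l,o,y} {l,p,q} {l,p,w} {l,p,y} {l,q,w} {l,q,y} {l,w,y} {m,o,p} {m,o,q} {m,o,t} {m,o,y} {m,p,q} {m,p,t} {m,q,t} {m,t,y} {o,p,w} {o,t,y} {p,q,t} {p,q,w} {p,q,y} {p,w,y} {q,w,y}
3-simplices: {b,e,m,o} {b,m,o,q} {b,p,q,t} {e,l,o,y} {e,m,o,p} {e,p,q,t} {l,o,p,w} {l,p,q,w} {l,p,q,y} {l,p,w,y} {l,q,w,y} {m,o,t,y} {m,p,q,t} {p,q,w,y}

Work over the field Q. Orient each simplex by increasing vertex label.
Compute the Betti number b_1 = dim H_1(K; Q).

n_0=10 n_1=43 n_2=46 n_3=14  [Q]
∂1: piv[be,bl,bm,bo,bp,bq,bt,bw,by] rk=9  ker:el,em,eo,ep,eq,et,ey,lm,lo,lp,lq,lw,ly,mo,mp,mq,mt,mw,my,op,oq,ot,ow,oy,pq,pt,pw,py,qt,qw,qy,tw,ty,wy
∂2: piv[bem,beo,blm,bly,bmo,bmq,boq,bpq,bpt,bpw,bpy,bqt,bwy,elo,ely,emp,eop,eoy,epq,ept,lop,low,lpq,lpw,lpy,lqw,lqy,mot,moy,mpq,mpt,mty] rk=32  ker:emo,eqt,loy,lwy,mop,moq,mqt,opw,oty,pqt,pqw,pqy,pwy,qwy
∂3: piv[bemo,bmoq,bpqt,eloy,emop,epqt,lopw,lpqw,lpqy,lpwy,lqwy,moty,mpqt] rk=13  ker:pqwy
b_1=(43−9)−32=2

b_1=2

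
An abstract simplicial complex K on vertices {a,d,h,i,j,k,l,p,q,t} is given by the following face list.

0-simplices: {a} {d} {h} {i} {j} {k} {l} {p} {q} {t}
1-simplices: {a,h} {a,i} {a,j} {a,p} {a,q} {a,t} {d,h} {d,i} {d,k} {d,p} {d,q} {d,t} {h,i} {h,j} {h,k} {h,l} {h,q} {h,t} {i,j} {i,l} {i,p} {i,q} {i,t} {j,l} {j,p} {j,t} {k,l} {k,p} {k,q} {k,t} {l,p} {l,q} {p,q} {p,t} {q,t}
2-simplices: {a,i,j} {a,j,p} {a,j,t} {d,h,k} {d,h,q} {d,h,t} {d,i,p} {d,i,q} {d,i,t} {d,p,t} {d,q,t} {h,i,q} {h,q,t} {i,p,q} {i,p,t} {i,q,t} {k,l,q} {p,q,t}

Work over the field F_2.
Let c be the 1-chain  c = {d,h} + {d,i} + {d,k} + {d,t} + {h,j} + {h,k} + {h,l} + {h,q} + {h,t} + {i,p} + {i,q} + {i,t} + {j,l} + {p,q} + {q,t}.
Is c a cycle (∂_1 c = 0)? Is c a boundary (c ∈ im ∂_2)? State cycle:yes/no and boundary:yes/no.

n_0=10 n_1=35 n_2=18  [Z2]
∂1: piv[ah,ai,aj,ap,aq,at,dh,dk,hl] rk=9  ker:di,dp,dq,dt,hi,hj,hk,hq,ht,ij,il,ip,iq,it,jl,jp,jt,kl,kp,kq,kt,lp,lq,pq,pt,qt
∂2: piv[aij,ajp,ajt,dhk,dhq,dht,dip,diq,dit,dpt,dqt,hiq,ipq,klq] rk=14  ker:hqt,ipt,iqt,pqt
∂1c = 0
c vs im∂2: residual ≠ 0 ⇒ not boundary

cycle:yes boundary:no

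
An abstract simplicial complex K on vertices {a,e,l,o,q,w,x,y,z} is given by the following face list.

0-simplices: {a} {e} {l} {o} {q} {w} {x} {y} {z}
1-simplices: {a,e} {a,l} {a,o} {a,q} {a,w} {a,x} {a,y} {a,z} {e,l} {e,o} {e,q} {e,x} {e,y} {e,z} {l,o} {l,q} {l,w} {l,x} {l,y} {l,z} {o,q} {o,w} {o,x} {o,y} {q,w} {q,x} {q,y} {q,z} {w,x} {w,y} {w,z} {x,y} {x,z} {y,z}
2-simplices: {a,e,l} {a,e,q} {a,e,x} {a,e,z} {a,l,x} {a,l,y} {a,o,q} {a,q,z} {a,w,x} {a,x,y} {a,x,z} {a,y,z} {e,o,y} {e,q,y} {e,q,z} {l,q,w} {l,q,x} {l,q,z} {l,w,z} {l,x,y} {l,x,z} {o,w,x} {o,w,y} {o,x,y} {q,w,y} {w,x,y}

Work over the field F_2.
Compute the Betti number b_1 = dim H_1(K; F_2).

n_0=9 n_1=34 n_2=26  [Z2]
∂1: piv[ae,al,ao,aq,aw,ax,ay,az] rk=8  ker:el,eo,eq,ex,ey,ez,lo,lq,lw,lx,ly,lz,oq,ow,ox,oy,qw,qx,qy,qz,wx,wy,wz,xy,xz,yz
∂2: piv[ael,aeq,aex,aez,alx,aly,aoq,aqz,awx,axy,axz,ayz,eoy,eqy,lqw,lqx,lqz,lwz,lxz,owx,owy,oxy,qwy] rk=23  ker:eqz,lxy,wxy
b_1=(34−8)−23=3

b_1=3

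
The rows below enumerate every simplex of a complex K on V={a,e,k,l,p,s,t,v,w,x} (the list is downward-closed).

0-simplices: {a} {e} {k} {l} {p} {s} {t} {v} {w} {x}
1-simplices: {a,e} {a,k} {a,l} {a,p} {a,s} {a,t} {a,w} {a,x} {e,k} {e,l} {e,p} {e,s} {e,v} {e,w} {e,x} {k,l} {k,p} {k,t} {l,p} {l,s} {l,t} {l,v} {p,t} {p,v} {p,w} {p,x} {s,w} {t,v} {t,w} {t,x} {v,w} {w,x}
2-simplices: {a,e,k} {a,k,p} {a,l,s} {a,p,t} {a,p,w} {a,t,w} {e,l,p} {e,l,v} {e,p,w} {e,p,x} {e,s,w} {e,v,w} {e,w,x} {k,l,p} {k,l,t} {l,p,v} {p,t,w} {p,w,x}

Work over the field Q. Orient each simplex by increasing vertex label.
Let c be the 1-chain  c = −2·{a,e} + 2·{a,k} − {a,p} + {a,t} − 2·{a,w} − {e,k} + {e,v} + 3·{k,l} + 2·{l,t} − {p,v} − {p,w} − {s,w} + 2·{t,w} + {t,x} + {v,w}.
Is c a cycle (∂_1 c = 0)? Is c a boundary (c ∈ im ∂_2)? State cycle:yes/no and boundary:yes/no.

n_0=10 n_1=32 n_2=18  [Q]
∂1: piv[ae,ak,al,ap,as,at,aw,ax,ev] rk=9  ker:ek,el,ep,es,ew,ex,kl,kp,kt,lp,ls,lt,lv,pt,pv,pw,px,sw,tv,tw,tx,vw,wx
∂2: piv[aek,akp,als,apt,apw,atw,elp,elv,epw,epx,esw,evw,ewx,klp,klt,lpv] rk=16  ker:ptw,pwx
∂1c = 2·{a} − 2·{e} − 2·{k} + {l} + {p} + {s} − {v} − {w} + {x}

cycle:no boundary:no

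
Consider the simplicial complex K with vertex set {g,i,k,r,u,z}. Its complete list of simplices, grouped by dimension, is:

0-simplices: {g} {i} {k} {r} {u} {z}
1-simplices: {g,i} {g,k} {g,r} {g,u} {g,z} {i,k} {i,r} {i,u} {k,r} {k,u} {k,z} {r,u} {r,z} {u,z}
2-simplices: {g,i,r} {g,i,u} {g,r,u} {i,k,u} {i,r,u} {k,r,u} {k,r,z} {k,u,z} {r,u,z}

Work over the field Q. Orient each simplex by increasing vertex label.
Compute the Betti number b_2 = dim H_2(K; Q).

b_2=2

n_0=6 n_1=14 n_2=9  [Q]
∂1: piv[gi,gk,gr,gu,gz] rk=5  ker:ik,ir,iu,kr,ku,kz,ru,rz,uz
∂2: piv[gir,giu,gru,iku,kru,krz,kuz] rk=7  ker:iru,ruz
b_2=(9−7)−0=2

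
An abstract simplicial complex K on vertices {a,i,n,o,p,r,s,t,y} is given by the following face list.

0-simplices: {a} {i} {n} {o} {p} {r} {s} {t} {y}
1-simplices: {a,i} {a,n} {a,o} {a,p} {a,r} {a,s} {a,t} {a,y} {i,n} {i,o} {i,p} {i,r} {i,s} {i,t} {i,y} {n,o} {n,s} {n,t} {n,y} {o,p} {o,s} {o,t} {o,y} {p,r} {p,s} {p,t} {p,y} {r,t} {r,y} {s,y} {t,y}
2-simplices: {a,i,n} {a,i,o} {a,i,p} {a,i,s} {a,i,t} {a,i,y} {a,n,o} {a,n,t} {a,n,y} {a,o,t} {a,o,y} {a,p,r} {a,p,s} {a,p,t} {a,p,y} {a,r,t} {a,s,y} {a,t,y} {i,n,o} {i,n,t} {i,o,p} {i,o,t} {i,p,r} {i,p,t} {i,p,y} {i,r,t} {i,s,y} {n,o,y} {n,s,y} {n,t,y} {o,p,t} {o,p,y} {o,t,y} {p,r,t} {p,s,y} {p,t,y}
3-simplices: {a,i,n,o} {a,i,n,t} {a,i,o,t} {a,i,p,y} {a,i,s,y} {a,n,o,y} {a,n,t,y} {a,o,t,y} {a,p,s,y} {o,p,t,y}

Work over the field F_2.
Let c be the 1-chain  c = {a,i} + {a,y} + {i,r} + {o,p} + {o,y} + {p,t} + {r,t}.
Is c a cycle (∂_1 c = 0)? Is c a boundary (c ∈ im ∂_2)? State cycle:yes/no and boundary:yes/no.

n_0=9 n_1=31 n_2=36 n_3=10  [Z2]
∂1: piv[ai,an,ao,ap,ar,as,at,ay] rk=8  ker:in,io,ip,ir,is,it,iy,no,ns,nt,ny,op,os,ot,oy,pr,ps,pt,py,rt,ry,sy,ty
∂2: piv[ain,aio,aip,ais,ait,aiy,ano,ant,any,aot,aoy,apr,aps,apt,apy,art,asy,aty,iop,ipr,nsy] rk=21  ker:ino,int,iot,ipt,ipy,irt,isy,noy,nty,opt,opy,oty,prt,psy,pty
∂3: piv[aino,aint,aiot,aipy,aisy,anoy,anty,aoty,apsy,opty] rk=10
∂1c = 0
c vs im∂2: reduces to 0 ⇒ boundary

cycle:yes boundary:yes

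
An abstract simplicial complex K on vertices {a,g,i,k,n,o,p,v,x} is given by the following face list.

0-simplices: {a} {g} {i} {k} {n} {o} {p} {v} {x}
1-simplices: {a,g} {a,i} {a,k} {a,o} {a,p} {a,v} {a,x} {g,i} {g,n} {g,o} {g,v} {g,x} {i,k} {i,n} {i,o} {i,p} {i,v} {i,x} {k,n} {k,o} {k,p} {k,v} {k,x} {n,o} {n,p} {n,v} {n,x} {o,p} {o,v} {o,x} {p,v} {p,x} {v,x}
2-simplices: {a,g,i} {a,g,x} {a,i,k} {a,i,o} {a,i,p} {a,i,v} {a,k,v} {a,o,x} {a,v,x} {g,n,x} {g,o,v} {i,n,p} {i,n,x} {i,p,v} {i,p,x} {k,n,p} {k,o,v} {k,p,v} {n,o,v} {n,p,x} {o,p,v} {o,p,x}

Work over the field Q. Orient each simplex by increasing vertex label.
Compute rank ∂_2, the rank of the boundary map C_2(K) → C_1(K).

rank∂_2=21

n_0=9 n_1=33 n_2=22  [Q]
∂1: piv[ag,ai,ak,ao,ap,av,ax,gn] rk=8  ker:gi,go,gv,gx,ik,in,io,ip,iv,ix,kn,ko,kp,kv,kx,no,np,nv,nx,op,ov,ox,pv,px,vx
∂2: piv[agi,agx,aik,aio,aip,aiv,akv,aox,avx,gnx,gov,inp,inx,ipv,ipx,knp,kov,kpv,nov,opv,opx] rk=21  ker:npx
rk∂_2=21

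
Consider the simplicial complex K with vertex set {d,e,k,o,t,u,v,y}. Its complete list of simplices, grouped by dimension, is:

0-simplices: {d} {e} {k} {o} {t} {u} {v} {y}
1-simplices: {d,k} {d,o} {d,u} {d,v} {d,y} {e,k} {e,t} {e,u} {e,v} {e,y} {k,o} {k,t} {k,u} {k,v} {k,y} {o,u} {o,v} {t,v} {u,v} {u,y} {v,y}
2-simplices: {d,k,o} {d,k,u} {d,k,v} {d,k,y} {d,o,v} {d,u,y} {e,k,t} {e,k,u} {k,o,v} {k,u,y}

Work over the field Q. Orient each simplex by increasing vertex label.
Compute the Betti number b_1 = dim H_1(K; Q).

n_0=8 n_1=21 n_2=10  [Q]
∂1: piv[dk,do,du,dv,dy,ek,et] rk=7  ker:eu,ev,ey,ko,kt,ku,kv,ky,ou,ov,tv,uv,uy,vy
∂2: piv[dko,dku,dkv,dky,dov,duy,ekt,eku] rk=8  ker:kov,kuy
b_1=(21−7)−8=6

b_1=6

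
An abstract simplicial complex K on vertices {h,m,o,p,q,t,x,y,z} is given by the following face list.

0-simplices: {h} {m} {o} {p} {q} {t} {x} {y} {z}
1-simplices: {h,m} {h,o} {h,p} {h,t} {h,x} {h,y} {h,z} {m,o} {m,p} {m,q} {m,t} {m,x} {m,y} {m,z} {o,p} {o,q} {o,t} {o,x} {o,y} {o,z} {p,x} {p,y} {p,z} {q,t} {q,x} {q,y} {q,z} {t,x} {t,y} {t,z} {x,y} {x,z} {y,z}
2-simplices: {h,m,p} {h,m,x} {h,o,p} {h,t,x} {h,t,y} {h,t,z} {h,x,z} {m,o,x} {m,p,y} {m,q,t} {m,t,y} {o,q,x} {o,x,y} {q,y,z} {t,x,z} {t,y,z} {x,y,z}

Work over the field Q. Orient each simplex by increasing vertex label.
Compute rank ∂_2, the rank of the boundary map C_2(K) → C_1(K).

n_0=9 n_1=33 n_2=17  [Q]
∂1: piv[hm,ho,hp,ht,hx,hy,hz,mq] rk=8  ker:mo,mp,mt,mx,my,mz,op,oq,ot,ox,oy,oz,px,py,pz,qt,qx,qy,qz,tx,ty,tz,xy,xz,yz
∂2: piv[hmp,hmx,hop,htx,hty,htz,hxz,mox,mpy,mqt,mty,oqx,oxy,qyz,tyz,xyz] rk=16  ker:txz
rk∂_2=16

rank∂_2=16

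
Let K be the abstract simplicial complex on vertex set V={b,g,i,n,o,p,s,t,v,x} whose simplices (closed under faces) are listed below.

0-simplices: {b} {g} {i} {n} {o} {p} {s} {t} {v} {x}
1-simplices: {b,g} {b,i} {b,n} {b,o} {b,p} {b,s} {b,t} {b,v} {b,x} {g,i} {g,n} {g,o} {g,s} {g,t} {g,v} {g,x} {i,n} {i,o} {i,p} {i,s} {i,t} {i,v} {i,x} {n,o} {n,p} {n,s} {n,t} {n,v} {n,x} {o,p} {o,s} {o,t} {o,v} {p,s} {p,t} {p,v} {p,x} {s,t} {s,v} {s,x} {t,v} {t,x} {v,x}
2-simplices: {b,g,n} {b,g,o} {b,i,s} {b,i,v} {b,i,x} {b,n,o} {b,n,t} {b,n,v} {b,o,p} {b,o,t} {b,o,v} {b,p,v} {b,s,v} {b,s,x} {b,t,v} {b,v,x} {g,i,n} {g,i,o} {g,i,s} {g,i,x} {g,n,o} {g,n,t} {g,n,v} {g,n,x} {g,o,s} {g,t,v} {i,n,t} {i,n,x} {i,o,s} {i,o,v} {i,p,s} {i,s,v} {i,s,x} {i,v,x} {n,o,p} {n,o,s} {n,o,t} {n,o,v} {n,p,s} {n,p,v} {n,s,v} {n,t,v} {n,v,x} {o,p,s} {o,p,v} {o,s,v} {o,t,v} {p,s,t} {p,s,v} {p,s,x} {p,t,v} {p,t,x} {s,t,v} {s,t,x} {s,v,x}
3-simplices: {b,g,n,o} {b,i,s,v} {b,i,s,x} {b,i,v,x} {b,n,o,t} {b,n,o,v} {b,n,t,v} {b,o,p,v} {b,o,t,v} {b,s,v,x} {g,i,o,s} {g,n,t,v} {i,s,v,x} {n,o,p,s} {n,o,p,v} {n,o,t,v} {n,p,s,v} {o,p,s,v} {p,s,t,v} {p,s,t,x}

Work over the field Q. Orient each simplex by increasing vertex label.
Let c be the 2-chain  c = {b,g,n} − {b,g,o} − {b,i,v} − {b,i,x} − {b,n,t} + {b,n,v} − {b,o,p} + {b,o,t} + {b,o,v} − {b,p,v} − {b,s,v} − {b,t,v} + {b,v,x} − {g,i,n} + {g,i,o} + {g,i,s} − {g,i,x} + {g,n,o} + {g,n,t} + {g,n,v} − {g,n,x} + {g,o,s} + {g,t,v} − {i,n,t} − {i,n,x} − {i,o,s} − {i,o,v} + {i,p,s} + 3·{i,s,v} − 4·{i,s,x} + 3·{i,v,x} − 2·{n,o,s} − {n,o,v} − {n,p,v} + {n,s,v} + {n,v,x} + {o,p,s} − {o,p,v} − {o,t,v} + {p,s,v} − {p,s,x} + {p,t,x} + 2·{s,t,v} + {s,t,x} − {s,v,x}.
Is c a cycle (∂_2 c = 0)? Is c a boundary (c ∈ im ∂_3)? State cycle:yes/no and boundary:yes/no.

n_0=10 n_1=43 n_2=55 n_3=20  [Q]
∂1: piv[bg,bi,bn,bo,bp,bs,bt,bv,bx] rk=9  ker:gi,gn,go,gs,gt,gv,gx,in,io,ip,is,it,iv,ix,no,np,ns,nt,nv,nx,op,os,ot,ov,ps,pt,pv,px,st,sv,sx,tv,tx,vx
∂2: piv[bgn,bgo,bis,biv,bix,bno,bnt,bnv,bop,bot,bov,bpv,bsv,bsx,btv,bvx,gin,gio,gis,gix,gnt,gnv,gnx,gos,int,iov,ips,nop,nos,nps,pst,psx,ptv,ptx] rk=34  ker:gno,gtv,inx,ios,isv,isx,ivx,not,nov,npv,nsv,ntv,nvx,ops,opv,osv,otv,psv,stv,stx,svx
∂3: piv[bgno,bisv,bisx,bivx,bnot,bnov,bntv,bopv,botv,bsvx,gios,gntv,nops,nopv,npsv,opsv,pstv,pstx] rk=18  ker:isvx,notv
∂2c = −2·{b,i} − {b,n} + 2·{b,o} − {b,s} − {b,t} + 3·{b,v} + 4·{g,n} − 2·{g,o} − 2·{g,s} − 2·{g,v} + 2·{g,x} − 3·{i,n} − {i,o} + {i,p} + {i,t} − 2·{n,o} − {n,p} + 3·{n,s} − {n,t} + 4·{n,v} − 3·{n,x} − {o,p} − 3·{o,s} + {o,v} + 2·{p,s} + {p,t} − 4·{p,v} + 3·{s,t} + {s,v} − 5·{s,x} + {t,v} + 2·{t,x} + 4·{v,x}

cycle:no boundary:no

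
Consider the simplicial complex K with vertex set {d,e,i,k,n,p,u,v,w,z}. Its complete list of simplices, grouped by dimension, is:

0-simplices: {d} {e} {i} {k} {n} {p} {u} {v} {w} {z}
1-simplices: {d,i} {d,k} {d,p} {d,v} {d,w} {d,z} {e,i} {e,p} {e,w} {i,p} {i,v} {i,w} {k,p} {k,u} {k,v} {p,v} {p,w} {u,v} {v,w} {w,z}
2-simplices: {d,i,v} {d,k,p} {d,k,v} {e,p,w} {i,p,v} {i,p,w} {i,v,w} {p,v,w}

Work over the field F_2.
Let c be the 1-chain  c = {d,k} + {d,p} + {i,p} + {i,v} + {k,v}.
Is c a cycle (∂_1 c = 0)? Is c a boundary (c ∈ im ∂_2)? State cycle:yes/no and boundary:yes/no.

n_0=10 n_1=20 n_2=8  [Z2]
∂1: piv[di,dk,dp,dv,dw,dz,ei,ku] rk=8  ker:ep,ew,ip,iv,iw,kp,kv,pv,pw,uv,vw,wz
∂2: piv[div,dkp,dkv,epw,ipv,ipw,ivw] rk=7  ker:pvw
∂1c = 0
c vs im∂2: residual ≠ 0 ⇒ not boundary

cycle:yes boundary:no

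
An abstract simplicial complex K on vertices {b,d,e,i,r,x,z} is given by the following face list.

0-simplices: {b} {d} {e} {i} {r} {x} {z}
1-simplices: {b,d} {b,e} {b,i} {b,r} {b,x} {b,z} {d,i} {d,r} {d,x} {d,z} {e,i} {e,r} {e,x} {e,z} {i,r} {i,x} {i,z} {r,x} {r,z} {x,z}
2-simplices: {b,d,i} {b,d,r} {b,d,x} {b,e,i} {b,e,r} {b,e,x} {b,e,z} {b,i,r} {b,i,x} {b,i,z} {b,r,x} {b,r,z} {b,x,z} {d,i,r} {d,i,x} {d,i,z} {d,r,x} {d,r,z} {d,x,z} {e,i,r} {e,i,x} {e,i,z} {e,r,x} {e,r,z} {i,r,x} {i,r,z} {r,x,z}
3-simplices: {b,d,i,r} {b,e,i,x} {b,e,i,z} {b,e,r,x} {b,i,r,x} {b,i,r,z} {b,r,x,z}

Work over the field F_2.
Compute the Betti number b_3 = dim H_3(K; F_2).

b_3=0

n_0=7 n_1=20 n_2=27 n_3=7  [Z2]
∂1: piv[bd,be,bi,br,bx,bz] rk=6  ker:di,dr,dx,dz,ei,er,ex,ez,ir,ix,iz,rx,rz,xz
∂2: piv[bdi,bdr,bdx,bei,ber,bex,bez,bir,bix,biz,brx,brz,bxz,diz] rk=14  ker:dir,dix,drx,drz,dxz,eir,eix,eiz,erx,erz,irx,irz,rxz
∂3: piv[bdir,beix,beiz,berx,birx,birz,brxz] rk=7
b_3=(7−7)−0=0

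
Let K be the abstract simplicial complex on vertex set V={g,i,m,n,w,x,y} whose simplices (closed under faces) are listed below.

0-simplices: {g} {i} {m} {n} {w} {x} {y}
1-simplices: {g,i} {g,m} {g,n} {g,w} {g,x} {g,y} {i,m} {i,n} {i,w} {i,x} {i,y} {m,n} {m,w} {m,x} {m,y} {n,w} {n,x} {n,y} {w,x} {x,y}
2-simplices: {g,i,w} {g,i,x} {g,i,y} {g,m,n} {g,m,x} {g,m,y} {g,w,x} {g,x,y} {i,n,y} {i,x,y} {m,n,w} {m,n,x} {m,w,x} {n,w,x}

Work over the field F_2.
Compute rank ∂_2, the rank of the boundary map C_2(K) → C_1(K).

rank∂_2=12

n_0=7 n_1=20 n_2=14  [Z2]
∂1: piv[gi,gm,gn,gw,gx,gy] rk=6  ker:im,in,iw,ix,iy,mn,mw,mx,my,nw,nx,ny,wx,xy
∂2: piv[giw,gix,giy,gmn,gmx,gmy,gwx,gxy,iny,mnw,mnx,mwx] rk=12  ker:ixy,nwx
rk∂_2=12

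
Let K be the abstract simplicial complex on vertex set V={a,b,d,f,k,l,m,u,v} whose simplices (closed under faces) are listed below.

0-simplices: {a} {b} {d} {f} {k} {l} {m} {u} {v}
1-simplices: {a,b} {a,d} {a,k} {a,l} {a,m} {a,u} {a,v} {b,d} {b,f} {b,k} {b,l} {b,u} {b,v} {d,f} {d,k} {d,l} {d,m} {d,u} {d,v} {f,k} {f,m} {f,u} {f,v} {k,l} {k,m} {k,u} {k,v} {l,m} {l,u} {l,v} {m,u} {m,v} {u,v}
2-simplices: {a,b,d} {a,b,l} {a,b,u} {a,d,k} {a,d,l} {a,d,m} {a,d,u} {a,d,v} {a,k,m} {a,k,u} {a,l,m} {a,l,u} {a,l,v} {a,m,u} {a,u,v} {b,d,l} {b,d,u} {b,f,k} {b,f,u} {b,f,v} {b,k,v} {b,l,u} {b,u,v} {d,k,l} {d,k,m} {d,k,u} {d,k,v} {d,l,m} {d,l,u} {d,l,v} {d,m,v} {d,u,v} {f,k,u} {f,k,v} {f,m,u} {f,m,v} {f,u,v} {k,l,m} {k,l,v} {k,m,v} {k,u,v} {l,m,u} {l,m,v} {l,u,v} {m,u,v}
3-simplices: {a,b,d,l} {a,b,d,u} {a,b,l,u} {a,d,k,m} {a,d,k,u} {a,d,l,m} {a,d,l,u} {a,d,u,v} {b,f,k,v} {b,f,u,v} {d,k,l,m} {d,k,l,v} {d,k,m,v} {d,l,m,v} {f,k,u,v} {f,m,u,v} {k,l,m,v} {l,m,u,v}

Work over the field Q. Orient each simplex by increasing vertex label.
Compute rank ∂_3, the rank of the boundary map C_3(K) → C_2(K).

rank∂_3=17

n_0=9 n_1=33 n_2=45 n_3=18  [Q]
∂1: piv[ab,ad,ak,al,am,au,av,bf] rk=8  ker:bd,bk,bl,bu,bv,df,dk,dl,dm,du,dv,fk,fm,fu,fv,kl,km,ku,kv,lm,lu,lv,mu,mv,uv
∂2: piv[abd,abl,abu,adk,adl,adm,adu,adv,akm,aku,alm,alu,alv,amu,auv,bfk,bfu,bfv,bkv,buv,dkl,dkv,dmv,fmu] rk=24  ker:bdl,bdu,blu,dkm,dku,dlm,dlu,dlv,duv,fku,fkv,fmv,fuv,klm,klv,kmv,kuv,lmu,lmv,luv,muv
∂3: piv[abdl,abdu,ablu,adkm,adku,adlm,adlu,aduv,bfkv,bfuv,dklm,dklv,dkmv,dlmv,fkuv,fmuv,lmuv] rk=17  ker:klmv
rk∂_3=17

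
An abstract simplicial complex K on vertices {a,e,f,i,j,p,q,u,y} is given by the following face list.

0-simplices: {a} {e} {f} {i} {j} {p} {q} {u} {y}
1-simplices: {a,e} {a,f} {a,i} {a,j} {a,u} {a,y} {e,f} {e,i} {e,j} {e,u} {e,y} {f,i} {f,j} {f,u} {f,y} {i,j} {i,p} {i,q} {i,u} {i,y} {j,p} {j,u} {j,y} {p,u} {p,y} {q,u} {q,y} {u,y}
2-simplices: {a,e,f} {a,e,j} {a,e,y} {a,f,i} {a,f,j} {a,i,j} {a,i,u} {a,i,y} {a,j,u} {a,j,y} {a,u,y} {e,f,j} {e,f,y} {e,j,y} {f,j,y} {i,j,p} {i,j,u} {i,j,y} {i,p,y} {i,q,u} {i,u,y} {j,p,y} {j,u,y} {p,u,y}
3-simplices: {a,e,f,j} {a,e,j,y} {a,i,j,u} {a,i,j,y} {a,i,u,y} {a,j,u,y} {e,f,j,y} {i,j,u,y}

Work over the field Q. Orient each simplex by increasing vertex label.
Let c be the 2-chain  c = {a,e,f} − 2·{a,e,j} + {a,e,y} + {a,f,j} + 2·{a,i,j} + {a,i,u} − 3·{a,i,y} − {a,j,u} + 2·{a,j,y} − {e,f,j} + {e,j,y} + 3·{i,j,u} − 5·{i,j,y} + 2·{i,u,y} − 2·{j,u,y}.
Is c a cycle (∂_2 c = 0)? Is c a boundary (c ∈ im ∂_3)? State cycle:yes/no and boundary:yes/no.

cycle:yes boundary:yes

n_0=9 n_1=28 n_2=24 n_3=8  [Q]
∂1: piv[ae,af,ai,aj,au,ay,ip,iq] rk=8  ker:ef,ei,ej,eu,ey,fi,fj,fu,fy,ij,iu,iy,jp,ju,jy,pu,py,qu,qy,uy
∂2: piv[aef,aej,aey,afi,afj,aij,aiu,aiy,aju,ajy,auy,efy,ijp,ipy,iqu,puy] rk=16  ker:efj,ejy,fjy,iju,ijy,iuy,jpy,juy
∂3: piv[aefj,aejy,aiju,aijy,aiuy,ajuy,efjy] rk=7  ker:ijuy
∂2c = 0
c vs im∂3: reduces to 0 ⇒ boundary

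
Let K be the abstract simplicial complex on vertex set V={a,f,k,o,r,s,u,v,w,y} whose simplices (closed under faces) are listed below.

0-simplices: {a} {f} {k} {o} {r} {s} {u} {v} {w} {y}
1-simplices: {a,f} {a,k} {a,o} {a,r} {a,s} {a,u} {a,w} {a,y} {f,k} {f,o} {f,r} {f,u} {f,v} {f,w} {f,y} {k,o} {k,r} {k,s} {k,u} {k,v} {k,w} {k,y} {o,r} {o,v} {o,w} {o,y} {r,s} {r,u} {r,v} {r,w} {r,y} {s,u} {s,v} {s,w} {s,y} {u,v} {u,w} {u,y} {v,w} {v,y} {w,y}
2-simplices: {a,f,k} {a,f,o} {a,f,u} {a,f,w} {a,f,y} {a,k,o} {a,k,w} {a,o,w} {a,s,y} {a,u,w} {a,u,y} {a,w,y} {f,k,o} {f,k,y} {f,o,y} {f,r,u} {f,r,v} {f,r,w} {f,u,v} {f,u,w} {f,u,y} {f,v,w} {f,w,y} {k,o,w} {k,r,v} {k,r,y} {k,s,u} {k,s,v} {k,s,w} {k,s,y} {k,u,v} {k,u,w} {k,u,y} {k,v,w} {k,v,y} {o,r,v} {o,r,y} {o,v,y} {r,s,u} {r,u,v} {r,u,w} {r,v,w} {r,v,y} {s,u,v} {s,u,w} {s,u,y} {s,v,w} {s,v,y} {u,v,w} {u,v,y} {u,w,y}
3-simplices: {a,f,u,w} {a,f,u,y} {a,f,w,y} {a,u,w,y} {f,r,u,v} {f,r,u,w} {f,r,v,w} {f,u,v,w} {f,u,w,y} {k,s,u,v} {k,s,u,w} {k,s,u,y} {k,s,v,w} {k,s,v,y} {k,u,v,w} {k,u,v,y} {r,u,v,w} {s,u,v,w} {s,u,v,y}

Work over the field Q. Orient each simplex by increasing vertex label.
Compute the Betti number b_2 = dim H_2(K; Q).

b_2=5

n_0=10 n_1=41 n_2=51 n_3=19  [Q]
∂1: piv[af,ak,ao,ar,as,au,aw,ay,fv] rk=9  ker:fk,fo,fr,fu,fw,fy,ko,kr,ks,ku,kv,kw,ky,or,ov,ow,oy,rs,ru,rv,rw,ry,su,sv,sw,sy,uv,uw,uy,vw,vy,wy
∂2: piv[afk,afo,afu,afw,afy,ako,akw,aow,asy,auw,auy,awy,fky,foy,fru,frv,frw,fuv,fvw,krv,kry,ksu,ksv,ksw,ksy,kuv,kuw,kvy,orv,ory,rsu] rk=31  ker:fko,fuw,fuy,fwy,kow,kuy,kvw,ovy,ruv,ruw,rvw,rvy,suv,suw,suy,svw,svy,uvw,uvy,uwy
∂3: piv[afuw,afuy,afwy,auwy,fruv,fruw,frvw,fuvw,ksuv,ksuw,ksuy,ksvw,ksvy,kuvw,kuvy] rk=15  ker:fuwy,ruvw,suvw,suvy
b_2=(51−31)−15=5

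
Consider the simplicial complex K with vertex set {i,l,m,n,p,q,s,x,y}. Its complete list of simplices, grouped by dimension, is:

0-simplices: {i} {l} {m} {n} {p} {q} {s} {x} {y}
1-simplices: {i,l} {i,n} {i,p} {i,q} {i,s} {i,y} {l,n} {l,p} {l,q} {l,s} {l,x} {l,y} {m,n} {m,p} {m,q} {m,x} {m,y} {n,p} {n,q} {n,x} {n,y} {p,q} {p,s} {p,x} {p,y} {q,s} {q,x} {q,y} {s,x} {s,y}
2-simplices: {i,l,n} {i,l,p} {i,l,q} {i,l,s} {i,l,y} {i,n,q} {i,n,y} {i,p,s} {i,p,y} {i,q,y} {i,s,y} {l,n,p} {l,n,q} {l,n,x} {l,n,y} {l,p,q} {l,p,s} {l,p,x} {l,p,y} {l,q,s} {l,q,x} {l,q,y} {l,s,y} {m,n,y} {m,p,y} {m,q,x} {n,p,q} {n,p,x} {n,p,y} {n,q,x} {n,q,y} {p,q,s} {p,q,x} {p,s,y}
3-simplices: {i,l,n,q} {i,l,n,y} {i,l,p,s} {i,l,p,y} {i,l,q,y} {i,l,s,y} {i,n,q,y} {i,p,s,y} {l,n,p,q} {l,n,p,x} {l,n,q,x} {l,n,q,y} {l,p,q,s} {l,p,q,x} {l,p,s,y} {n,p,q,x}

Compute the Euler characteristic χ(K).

n_0=9 n_1=30 n_2=34 n_3=16
χ=+9−30+34−16=-3

χ(K)=-3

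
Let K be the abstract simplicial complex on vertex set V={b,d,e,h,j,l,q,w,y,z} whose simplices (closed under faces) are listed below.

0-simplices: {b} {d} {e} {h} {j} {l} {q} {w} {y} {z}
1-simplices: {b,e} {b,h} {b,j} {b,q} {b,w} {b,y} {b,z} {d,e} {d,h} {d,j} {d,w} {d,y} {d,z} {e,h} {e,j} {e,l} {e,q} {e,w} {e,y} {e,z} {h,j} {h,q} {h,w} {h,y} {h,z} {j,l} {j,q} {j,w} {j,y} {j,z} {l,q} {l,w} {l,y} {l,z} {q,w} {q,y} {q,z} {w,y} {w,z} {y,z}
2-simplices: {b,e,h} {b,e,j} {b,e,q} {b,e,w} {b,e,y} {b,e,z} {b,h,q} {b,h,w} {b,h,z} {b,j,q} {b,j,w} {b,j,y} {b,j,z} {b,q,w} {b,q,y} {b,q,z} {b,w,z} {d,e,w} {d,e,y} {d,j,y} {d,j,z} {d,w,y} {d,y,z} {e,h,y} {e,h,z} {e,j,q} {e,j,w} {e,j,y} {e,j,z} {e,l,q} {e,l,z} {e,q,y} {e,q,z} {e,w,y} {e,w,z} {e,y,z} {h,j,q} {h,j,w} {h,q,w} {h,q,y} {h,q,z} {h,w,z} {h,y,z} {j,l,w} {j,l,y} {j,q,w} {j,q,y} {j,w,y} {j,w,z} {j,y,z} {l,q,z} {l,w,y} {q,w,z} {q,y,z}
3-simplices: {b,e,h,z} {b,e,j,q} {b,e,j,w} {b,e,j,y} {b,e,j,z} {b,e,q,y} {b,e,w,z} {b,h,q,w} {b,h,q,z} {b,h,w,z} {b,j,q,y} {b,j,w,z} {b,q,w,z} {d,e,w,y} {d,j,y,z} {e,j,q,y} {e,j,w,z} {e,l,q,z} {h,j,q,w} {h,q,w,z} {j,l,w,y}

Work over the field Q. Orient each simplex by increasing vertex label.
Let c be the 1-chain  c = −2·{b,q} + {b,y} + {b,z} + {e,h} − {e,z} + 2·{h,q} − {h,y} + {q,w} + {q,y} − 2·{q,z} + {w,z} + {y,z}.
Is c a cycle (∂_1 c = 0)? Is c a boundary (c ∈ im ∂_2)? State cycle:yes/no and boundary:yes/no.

n_0=10 n_1=40 n_2=54 n_3=21  [Q]
∂1: piv[be,bh,bj,bq,bw,by,bz,de,el] rk=9  ker:dh,dj,dw,dy,dz,eh,ej,eq,ew,ey,ez,hj,hq,hw,hy,hz,jl,jq,jw,jy,jz,lq,lw,ly,lz,qw,qy,qz,wy,wz,yz
∂2: piv[beh,bej,beq,bew,bey,bez,bhq,bhw,bhz,bjq,bjw,bjy,bjz,bqw,bqy,bqz,bwz,dew,dey,djy,djz,dwy,dyz,ehy,elq,elz,hjq,jlw,jly] rk=29  ker:ehz,ejq,ejw,ejy,ejz,eqy,eqz,ewy,ewz,eyz,hjw,hqw,hqy,hqz,hwz,hyz,jqw,jqy,jwy,jwz,jyz,lqz,lwy,qwz,qyz
∂3: piv[behz,bejq,bejw,bejy,bejz,beqy,bewz,bhqw,bhqz,bhwz,bjqy,bjwz,bqwz,dewy,djyz,elqz,hjqw,jlwy] rk=18  ker:ejqy,ejwz,hqwz
∂1c = 0
c vs im∂2: reduces to 0 ⇒ boundary

cycle:yes boundary:yes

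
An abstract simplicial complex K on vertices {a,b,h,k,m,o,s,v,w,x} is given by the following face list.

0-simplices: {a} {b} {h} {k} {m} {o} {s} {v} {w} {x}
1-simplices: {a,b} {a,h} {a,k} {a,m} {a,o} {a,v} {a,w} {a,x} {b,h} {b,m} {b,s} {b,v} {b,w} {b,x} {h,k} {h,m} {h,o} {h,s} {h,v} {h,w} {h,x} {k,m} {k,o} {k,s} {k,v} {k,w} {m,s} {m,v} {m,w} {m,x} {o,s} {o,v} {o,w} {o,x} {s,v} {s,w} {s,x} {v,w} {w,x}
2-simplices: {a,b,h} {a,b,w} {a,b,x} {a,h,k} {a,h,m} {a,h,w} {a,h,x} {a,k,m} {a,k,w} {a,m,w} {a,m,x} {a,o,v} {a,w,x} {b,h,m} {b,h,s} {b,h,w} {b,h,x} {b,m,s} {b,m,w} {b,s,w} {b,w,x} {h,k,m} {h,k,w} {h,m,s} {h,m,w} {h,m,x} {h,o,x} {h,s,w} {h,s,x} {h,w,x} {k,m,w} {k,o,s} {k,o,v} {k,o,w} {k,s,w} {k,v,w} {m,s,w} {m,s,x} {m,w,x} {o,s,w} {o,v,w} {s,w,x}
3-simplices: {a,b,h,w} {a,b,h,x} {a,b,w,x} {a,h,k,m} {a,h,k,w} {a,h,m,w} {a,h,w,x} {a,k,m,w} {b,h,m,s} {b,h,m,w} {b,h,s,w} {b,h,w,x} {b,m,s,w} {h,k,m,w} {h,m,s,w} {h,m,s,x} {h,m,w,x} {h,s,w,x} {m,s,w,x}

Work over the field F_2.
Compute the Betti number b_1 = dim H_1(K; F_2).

b_1=6

n_0=10 n_1=39 n_2=42 n_3=19  [Z2]
∂1: piv[ab,ah,ak,am,ao,av,aw,ax,bs] rk=9  ker:bh,bm,bv,bw,bx,hk,hm,ho,hs,hv,hw,hx,km,ko,ks,kv,kw,ms,mv,mw,mx,os,ov,ow,ox,sv,sw,sx,vw,wx
∂2: piv[abh,abw,abx,ahk,ahm,ahw,ahx,akm,akw,amw,amx,aov,awx,bhm,bhs,bms,bsw,hox,hsx,kos,kov,kow,ksw,kvw] rk=24  ker:bhw,bhx,bmw,bwx,hkm,hkw,hms,hmw,hmx,hsw,hwx,kmw,msw,msx,mwx,osw,ovw,swx
∂3: piv[abhw,abhx,abwx,ahkm,ahkw,ahmw,ahwx,akmw,bhms,bhmw,bhsw,bmsw,hmsx,hmwx,hswx] rk=15  ker:bhwx,hkmw,hmsw,mswx
b_1=(39−9)−24=6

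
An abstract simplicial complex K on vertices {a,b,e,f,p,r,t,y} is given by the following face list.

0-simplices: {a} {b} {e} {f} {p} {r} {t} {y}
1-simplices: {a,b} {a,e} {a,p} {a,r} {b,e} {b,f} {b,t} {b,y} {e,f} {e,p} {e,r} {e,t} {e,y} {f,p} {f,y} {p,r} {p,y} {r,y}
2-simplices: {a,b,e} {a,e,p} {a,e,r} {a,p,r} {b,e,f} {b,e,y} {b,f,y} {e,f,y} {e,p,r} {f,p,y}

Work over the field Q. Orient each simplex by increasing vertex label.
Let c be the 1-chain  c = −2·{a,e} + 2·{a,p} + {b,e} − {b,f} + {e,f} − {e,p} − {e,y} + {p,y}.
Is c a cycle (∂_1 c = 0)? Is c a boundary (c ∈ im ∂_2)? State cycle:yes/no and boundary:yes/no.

cycle:yes boundary:no

n_0=8 n_1=18 n_2=10  [Q]
∂1: piv[ab,ae,ap,ar,bf,bt,by] rk=7  ker:be,ef,ep,er,et,ey,fp,fy,pr,py,ry
∂2: piv[abe,aep,aer,apr,bef,bey,bfy,fpy] rk=8  ker:efy,epr
∂1c = 0
c vs im∂2: residual ≠ 0 ⇒ not boundary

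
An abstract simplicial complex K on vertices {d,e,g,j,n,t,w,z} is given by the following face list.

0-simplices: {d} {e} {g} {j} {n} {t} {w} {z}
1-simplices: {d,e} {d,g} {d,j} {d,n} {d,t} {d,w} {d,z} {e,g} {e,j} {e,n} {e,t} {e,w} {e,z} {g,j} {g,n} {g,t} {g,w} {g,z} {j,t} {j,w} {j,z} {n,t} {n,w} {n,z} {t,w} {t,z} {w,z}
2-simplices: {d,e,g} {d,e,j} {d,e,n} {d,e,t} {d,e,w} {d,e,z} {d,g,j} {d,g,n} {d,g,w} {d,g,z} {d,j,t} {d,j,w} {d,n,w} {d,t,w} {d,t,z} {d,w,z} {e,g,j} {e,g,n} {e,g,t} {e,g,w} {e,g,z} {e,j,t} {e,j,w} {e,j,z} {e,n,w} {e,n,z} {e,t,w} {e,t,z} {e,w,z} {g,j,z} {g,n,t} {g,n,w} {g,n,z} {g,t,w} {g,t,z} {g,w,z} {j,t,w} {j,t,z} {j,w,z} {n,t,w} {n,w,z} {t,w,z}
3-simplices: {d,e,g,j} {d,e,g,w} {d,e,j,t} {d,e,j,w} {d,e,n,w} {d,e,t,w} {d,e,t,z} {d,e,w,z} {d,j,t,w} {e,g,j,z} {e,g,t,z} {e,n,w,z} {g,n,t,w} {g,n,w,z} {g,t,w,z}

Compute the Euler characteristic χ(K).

n_0=8 n_1=27 n_2=42 n_3=15
χ=+8−27+42−15=8

χ(K)=8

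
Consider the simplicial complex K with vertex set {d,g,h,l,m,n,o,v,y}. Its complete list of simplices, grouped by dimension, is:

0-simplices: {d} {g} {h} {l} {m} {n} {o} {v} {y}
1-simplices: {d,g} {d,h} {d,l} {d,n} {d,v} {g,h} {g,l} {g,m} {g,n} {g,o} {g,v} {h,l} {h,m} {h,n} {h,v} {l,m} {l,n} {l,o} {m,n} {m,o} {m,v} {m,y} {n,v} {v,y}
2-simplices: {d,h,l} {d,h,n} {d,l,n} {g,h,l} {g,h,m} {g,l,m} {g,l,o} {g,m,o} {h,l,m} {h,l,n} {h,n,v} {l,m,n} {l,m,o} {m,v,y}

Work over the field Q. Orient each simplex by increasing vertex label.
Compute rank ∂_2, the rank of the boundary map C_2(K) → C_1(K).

n_0=9 n_1=24 n_2=14  [Q]
∂1: piv[dg,dh,dl,dn,dv,gm,go,my] rk=8  ker:gh,gl,gn,gv,hl,hm,hn,hv,lm,ln,lo,mn,mo,mv,nv,vy
∂2: piv[dhl,dhn,dln,ghl,ghm,glm,glo,gmo,hnv,lmn,mvy] rk=11  ker:hlm,hln,lmo
rk∂_2=11

rank∂_2=11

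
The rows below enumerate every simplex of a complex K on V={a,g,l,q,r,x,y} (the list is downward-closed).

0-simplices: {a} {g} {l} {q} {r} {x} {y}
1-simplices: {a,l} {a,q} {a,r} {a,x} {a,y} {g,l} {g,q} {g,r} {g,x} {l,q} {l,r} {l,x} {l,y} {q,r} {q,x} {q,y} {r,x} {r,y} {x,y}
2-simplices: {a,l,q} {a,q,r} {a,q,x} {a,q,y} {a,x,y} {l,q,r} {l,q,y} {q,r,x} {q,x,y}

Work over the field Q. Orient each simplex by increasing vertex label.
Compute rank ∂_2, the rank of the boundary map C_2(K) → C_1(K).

n_0=7 n_1=19 n_2=9  [Q]
∂1: piv[al,aq,ar,ax,ay,gl] rk=6  ker:gq,gr,gx,lq,lr,lx,ly,qr,qx,qy,rx,ry,xy
∂2: piv[alq,aqr,aqx,aqy,axy,lqr,lqy,qrx] rk=8  ker:qxy
rk∂_2=8

rank∂_2=8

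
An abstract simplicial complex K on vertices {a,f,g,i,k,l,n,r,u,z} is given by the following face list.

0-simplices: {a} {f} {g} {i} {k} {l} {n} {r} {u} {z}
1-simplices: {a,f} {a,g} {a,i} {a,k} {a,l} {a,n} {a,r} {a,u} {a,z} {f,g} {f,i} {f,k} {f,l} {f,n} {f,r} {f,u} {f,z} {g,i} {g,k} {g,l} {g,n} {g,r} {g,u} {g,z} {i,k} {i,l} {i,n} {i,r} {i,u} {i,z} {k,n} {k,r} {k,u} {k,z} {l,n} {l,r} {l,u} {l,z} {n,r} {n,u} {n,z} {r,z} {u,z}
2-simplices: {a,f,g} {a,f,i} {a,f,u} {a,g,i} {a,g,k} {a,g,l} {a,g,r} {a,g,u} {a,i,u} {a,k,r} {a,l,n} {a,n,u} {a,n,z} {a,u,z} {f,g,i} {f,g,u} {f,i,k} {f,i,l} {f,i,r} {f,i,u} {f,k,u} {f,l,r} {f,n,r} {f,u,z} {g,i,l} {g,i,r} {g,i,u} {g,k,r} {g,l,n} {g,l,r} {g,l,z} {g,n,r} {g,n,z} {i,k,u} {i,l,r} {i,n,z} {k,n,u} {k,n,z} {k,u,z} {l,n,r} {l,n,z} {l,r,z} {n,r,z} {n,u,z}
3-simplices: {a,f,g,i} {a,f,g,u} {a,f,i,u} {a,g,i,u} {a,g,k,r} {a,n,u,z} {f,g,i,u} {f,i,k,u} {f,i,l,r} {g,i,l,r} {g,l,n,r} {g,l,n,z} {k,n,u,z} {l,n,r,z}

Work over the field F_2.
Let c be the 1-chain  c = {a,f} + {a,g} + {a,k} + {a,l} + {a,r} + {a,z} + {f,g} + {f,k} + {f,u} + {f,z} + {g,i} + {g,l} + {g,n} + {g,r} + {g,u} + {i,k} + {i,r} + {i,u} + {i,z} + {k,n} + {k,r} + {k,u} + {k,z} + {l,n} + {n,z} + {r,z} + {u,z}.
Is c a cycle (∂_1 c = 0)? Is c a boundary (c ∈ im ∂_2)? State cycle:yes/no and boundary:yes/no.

cycle:no boundary:no

n_0=10 n_1=43 n_2=44 n_3=14  [Z2]
∂1: piv[af,ag,ai,ak,al,an,ar,au,az] rk=9  ker:fg,fi,fk,fl,fn,fr,fu,fz,gi,gk,gl,gn,gr,gu,gz,ik,il,in,ir,iu,iz,kn,kr,ku,kz,ln,lr,lu,lz,nr,nu,nz,rz,uz
∂2: piv[afg,afi,afu,agi,agk,agl,agr,agu,aiu,akr,aln,anu,anz,auz,fik,fil,fir,fku,flr,fnr,fuz,gil,gir,gln,glz,gnr,gnz,inz,knu,knz,lrz] rk=31  ker:fgi,fgu,fiu,giu,gkr,glr,iku,ilr,kuz,lnr,lnz,nrz,nuz
∂3: piv[afgi,afgu,afiu,agiu,agkr,anuz,fiku,filr,gilr,glnr,glnz,knuz,lnrz] rk=13  ker:fgiu
∂1c = {f} + {g} + {i} + {k} + {l} + {r} + {u} + {z}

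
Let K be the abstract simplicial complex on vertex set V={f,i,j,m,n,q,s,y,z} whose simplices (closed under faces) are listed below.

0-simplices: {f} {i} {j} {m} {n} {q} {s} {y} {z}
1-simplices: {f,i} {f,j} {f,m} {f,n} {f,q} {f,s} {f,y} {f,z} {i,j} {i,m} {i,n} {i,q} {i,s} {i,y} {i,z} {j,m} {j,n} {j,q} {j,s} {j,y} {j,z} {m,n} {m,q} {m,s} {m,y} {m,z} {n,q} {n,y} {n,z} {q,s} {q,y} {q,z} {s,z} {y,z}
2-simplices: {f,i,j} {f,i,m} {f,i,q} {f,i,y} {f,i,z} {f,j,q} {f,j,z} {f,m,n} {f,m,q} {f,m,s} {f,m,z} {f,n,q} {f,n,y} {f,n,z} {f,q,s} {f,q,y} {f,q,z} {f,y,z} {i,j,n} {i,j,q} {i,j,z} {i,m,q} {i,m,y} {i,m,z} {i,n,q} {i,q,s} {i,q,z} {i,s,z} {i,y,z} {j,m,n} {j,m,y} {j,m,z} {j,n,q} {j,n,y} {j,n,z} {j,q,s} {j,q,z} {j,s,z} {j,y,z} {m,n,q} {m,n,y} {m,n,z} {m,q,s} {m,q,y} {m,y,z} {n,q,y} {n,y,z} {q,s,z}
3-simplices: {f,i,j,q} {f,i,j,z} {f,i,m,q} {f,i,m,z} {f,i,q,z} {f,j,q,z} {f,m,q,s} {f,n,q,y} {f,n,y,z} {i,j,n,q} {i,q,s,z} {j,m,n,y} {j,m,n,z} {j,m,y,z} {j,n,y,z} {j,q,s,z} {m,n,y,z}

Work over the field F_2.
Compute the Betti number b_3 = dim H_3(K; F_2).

n_0=9 n_1=34 n_2=48 n_3=17  [Z2]
∂1: piv[fi,fj,fm,fn,fq,fs,fy,fz] rk=8  ker:ij,im,in,iq,is,iy,iz,jm,jn,jq,js,jy,jz,mn,mq,ms,my,mz,nq,ny,nz,qs,qy,qz,sz,yz
∂2: piv[fij,fim,fiq,fiy,fiz,fjq,fjz,fmn,fmq,fms,fmz,fnq,fny,fnz,fqs,fqy,fqz,fyz,ijn,imy,inq,iqs,isz,jmn,jmy,jqs] rk=26  ker:ijq,ijz,imq,imz,iqz,iyz,jmz,jnq,jny,jnz,jqz,jsz,jyz,mnq,mny,mnz,mqs,mqy,myz,nqy,nyz,qsz
∂3: piv[fijq,fijz,fimq,fimz,fiqz,fjqz,fmqs,fnqy,fnyz,ijnq,iqsz,jmny,jmnz,jmyz,jnyz,jqsz] rk=16  ker:mnyz
b_3=(17−16)−0=1

b_3=1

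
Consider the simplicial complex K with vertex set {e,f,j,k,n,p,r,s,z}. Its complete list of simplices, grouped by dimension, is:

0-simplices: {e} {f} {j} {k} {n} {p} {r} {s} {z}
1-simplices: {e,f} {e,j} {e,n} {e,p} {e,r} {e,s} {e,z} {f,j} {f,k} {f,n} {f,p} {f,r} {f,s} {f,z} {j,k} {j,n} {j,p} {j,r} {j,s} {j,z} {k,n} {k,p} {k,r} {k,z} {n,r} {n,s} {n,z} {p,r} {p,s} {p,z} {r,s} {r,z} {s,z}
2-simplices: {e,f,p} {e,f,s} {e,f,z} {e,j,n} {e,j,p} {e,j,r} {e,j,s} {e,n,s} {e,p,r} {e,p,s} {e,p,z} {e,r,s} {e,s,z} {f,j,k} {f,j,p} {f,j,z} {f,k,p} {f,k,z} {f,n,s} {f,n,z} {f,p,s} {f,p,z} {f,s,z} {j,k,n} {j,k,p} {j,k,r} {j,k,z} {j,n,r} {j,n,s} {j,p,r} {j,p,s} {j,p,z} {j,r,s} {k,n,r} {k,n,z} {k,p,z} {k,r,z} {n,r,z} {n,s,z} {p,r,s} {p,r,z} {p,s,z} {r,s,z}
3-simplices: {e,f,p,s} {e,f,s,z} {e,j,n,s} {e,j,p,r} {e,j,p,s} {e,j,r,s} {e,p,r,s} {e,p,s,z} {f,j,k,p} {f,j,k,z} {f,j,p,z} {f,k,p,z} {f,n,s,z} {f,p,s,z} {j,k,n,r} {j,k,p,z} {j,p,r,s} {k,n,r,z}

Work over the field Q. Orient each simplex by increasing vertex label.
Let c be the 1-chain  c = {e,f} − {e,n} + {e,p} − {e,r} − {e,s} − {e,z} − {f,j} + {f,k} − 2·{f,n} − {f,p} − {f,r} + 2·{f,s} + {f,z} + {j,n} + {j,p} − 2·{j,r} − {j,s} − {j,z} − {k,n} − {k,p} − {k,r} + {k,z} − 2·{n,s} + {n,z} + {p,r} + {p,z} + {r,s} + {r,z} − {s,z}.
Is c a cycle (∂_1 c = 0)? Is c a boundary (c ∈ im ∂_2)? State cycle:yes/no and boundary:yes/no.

cycle:no boundary:no

n_0=9 n_1=33 n_2=43 n_3=18  [Q]
∂1: piv[ef,ej,en,ep,er,es,ez,fk] rk=8  ker:fj,fn,fp,fr,fs,fz,jk,jn,jp,jr,js,jz,kn,kp,kr,kz,nr,ns,nz,pr,ps,pz,rs,rz,sz
∂2: piv[efp,efs,efz,ejn,ejp,ejr,ejs,ens,epr,eps,epz,ers,esz,fjk,fjp,fjz,fkp,fkz,fns,fnz,jkn,jkr,jnr,krz] rk=24  ker:fps,fpz,fsz,jkp,jkz,jns,jpr,jps,jpz,jrs,knr,knz,kpz,nrz,nsz,prs,prz,psz,rsz
∂3: piv[efps,efsz,ejns,ejpr,ejps,ejrs,eprs,epsz,fjkp,fjkz,fjpz,fkpz,fnsz,fpsz,jknr,knrz] rk=16  ker:jkpz,jprs
∂1c = 2·{e} + 2·{f} + {j} + 3·{k} − 2·{n} − 2·{p} − 6·{r} + 2·{z}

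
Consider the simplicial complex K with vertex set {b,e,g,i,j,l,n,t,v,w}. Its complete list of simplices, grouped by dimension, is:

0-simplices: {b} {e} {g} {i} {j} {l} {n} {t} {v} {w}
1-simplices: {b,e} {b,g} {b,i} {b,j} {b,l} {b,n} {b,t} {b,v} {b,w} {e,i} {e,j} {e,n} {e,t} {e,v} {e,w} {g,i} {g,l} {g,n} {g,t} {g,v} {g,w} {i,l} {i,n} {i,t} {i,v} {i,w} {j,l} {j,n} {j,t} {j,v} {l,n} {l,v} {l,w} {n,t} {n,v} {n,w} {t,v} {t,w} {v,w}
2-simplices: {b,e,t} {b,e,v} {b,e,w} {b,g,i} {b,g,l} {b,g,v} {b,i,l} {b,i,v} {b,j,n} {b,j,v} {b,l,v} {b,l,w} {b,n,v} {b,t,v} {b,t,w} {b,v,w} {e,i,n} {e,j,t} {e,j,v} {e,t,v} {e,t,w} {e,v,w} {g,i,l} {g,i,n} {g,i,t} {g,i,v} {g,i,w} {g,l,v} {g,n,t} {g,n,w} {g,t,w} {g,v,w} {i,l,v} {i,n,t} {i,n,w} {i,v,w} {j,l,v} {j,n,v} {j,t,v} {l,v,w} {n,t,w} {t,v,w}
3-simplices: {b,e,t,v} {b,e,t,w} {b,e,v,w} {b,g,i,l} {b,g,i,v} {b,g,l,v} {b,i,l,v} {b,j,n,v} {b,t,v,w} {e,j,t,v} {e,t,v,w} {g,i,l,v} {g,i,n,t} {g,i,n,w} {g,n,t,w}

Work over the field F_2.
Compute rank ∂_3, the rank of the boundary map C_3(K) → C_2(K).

n_0=10 n_1=39 n_2=42 n_3=15  [Z2]
∂1: piv[be,bg,bi,bj,bl,bn,bt,bv,bw] rk=9  ker:ei,ej,en,et,ev,ew,gi,gl,gn,gt,gv,gw,il,in,it,iv,iw,jl,jn,jt,jv,ln,lv,lw,nt,nv,nw,tv,tw,vw
∂2: piv[bet,bev,bew,bgi,bgl,bgv,bil,biv,bjn,bjv,blv,blw,bnv,btv,btw,bvw,ein,ejt,ejv,gin,git,giw,gnt,gnw,gtw,gvw,jlv] rk=27  ker:etv,etw,evw,gil,giv,glv,ilv,int,inw,ivw,jnv,jtv,lvw,ntw,tvw
∂3: piv[betv,betw,bevw,bgil,bgiv,bglv,bilv,bjnv,btvw,ejtv,gint,ginw,gntw] rk=13  ker:etvw,gilv
rk∂_3=13

rank∂_3=13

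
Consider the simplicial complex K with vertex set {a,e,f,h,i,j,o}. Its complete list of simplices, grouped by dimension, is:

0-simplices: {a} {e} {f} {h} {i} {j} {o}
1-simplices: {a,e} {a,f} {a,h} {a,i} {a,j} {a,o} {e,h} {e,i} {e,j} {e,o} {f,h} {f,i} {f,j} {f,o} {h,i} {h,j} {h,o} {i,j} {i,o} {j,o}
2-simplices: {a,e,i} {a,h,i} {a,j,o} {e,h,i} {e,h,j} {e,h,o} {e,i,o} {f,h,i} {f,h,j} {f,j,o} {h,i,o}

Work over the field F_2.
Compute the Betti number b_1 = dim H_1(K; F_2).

b_1=4

n_0=7 n_1=20 n_2=11  [Z2]
∂1: piv[ae,af,ah,ai,aj,ao] rk=6  ker:eh,ei,ej,eo,fh,fi,fj,fo,hi,hj,ho,ij,io,jo
∂2: piv[aei,ahi,ajo,ehi,ehj,eho,eio,fhi,fhj,fjo] rk=10  ker:hio
b_1=(20−6)−10=4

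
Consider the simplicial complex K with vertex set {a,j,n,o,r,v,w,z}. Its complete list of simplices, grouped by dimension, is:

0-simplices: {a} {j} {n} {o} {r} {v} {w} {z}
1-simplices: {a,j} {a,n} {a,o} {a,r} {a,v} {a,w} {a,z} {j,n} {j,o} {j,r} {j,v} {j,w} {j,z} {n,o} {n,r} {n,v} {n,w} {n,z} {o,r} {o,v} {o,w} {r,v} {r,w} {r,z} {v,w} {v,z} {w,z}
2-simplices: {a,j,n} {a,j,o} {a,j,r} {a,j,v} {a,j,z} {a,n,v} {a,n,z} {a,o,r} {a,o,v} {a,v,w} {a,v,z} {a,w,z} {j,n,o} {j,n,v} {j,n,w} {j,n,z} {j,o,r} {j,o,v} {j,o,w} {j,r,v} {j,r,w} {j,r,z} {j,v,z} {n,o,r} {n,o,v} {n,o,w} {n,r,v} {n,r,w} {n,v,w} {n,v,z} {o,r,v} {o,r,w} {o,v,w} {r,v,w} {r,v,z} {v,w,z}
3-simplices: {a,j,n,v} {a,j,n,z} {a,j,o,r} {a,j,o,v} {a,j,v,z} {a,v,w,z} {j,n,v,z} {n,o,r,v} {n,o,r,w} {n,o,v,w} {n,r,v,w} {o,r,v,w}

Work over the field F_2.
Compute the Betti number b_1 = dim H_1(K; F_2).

n_0=8 n_1=27 n_2=36 n_3=12  [Z2]
∂1: piv[aj,an,ao,ar,av,aw,az] rk=7  ker:jn,jo,jr,jv,jw,jz,no,nr,nv,nw,nz,or,ov,ow,rv,rw,rz,vw,vz,wz
∂2: piv[ajn,ajo,ajr,ajv,ajz,anv,anz,aor,aov,avw,avz,awz,jno,jnw,jow,jrv,jrw,jrz,nor,nvw] rk=20  ker:jnv,jnz,jor,jov,jvz,nov,now,nrv,nrw,nvz,orv,orw,ovw,rvw,rvz,vwz
∂3: piv[ajnv,ajnz,ajor,ajov,ajvz,avwz,jnvz,norv,norw,novw,nrvw] rk=11  ker:orvw
b_1=(27−7)−20=0

b_1=0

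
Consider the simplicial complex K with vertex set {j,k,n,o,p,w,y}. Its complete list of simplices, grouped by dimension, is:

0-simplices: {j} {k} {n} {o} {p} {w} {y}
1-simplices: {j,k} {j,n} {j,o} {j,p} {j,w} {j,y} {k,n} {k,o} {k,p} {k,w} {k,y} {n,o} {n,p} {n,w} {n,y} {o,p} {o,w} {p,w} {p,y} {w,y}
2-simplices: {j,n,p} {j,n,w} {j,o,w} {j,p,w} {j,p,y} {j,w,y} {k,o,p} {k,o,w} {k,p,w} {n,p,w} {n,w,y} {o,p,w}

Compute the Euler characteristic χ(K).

χ(K)=-1

n_0=7 n_1=20 n_2=12
χ=+7−20+12=-1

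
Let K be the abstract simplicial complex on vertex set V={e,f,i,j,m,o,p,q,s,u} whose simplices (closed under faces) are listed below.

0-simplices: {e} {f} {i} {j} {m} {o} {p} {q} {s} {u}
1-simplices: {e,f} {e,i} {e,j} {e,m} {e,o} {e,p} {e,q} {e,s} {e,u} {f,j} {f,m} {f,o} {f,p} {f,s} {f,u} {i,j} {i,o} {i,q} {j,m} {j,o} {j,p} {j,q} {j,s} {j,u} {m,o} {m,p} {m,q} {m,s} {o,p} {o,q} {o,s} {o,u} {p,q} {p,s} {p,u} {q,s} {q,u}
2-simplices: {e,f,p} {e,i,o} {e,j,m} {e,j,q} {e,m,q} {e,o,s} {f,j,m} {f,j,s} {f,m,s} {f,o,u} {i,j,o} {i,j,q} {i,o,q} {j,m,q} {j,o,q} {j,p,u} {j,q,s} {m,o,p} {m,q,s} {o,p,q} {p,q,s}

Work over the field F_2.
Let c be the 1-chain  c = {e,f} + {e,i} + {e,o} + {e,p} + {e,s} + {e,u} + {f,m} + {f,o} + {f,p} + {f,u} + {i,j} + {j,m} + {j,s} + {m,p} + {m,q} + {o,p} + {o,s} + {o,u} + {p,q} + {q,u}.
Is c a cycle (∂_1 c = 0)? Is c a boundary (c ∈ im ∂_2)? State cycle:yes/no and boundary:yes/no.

cycle:no boundary:no

n_0=10 n_1=37 n_2=21  [Z2]
∂1: piv[ef,ei,ej,em,eo,ep,eq,es,eu] rk=9  ker:fj,fm,fo,fp,fs,fu,ij,io,iq,jm,jo,jp,jq,js,ju,mo,mp,mq,ms,op,oq,os,ou,pq,ps,pu,qs,qu
∂2: piv[efp,eio,ejm,ejq,emq,eos,fjm,fjs,fms,fou,ijo,ijq,ioq,jpu,jqs,mop,opq,pqs] rk=18  ker:jmq,joq,mqs
∂1c = {f} + {j} + {o} + {p} + {q} + {s}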